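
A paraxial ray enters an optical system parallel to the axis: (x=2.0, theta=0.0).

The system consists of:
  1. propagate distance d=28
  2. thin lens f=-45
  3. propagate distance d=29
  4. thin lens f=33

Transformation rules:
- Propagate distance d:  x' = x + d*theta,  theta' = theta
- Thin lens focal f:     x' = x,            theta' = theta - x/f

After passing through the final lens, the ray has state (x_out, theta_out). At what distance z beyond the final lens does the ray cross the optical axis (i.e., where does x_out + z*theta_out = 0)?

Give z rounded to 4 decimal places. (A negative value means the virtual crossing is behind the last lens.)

Initial: x=2.0000 theta=0.0000
After 1 (propagate distance d=28): x=2.0000 theta=0.0000
After 2 (thin lens f=-45): x=2.0000 theta=2/45 (≈0.0444)
After 3 (propagate distance d=29): x=148/45 (≈3.2889) theta=2/45 (≈0.0444)
After 4 (thin lens f=33): x=148/45 (≈3.2889) theta=-82/1485 (≈-0.0552)
z_focus = -x_out/theta_out = -(148/45)/(-82/1485) = 2442/41 ≈ 59.5610
Rounded to 4 decimal places: z = 59.5610

Answer: 59.5610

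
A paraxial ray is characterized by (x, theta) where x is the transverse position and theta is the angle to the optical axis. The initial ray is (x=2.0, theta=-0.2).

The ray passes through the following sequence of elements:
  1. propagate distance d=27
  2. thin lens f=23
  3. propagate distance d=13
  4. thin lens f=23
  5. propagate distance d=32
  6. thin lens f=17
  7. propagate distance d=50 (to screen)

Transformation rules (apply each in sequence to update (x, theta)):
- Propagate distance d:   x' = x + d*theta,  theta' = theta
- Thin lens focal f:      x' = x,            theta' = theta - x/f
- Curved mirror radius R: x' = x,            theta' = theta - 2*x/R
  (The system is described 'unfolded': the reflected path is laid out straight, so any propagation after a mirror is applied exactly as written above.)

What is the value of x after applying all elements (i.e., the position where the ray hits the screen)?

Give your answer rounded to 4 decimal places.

Initial: x=2.0000 theta=-0.2000
After 1 (propagate distance d=27): x=-3.4000 theta=-0.2000
After 2 (thin lens f=23): x=-3.4000 theta=-6/115 (≈-0.0522)
After 3 (propagate distance d=13): x=-469/115 (≈-4.0783) theta=-6/115 (≈-0.0522)
After 4 (thin lens f=23): x=-469/115 (≈-4.0783) theta=331/2645 (≈0.1251)
After 5 (propagate distance d=32): x=-39/529 (≈-0.0737) theta=331/2645 (≈0.1251)
After 6 (thin lens f=17): x=-39/529 (≈-0.0737) theta=5822/44965 (≈0.1295)
After 7 (propagate distance d=50 (to screen)): x=57557/8993 (≈6.4002) theta=5822/44965 (≈0.1295)
Rounded to 4 decimal places: x = 6.4002

Answer: 6.4002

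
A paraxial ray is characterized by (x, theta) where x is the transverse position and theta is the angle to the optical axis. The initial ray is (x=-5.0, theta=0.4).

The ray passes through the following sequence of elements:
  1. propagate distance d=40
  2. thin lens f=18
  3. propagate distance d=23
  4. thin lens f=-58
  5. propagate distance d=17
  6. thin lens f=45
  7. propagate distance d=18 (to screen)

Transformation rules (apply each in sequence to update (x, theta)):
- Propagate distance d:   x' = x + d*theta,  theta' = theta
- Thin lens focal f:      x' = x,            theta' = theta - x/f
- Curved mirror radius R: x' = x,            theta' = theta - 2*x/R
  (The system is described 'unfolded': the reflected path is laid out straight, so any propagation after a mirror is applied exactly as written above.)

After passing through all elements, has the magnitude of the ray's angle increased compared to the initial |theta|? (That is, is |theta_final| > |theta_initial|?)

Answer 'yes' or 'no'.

Initial: x=-5.0000 theta=0.4000
After 1 (propagate distance d=40): x=11.0000 theta=0.4000
After 2 (thin lens f=18): x=11.0000 theta=-19/90 (≈-0.2111)
After 3 (propagate distance d=23): x=553/90 (≈6.1444) theta=-19/90 (≈-0.2111)
After 4 (thin lens f=-58): x=553/90 (≈6.1444) theta=-61/580 (≈-0.1052)
After 5 (propagate distance d=17): x=22741/5220 (≈4.3565) theta=-61/580 (≈-0.1052)
After 6 (thin lens f=45): x=22741/5220 (≈4.3565) theta=-23723/117450 (≈-0.2020)
After 7 (propagate distance d=18 (to screen)): x=6271/8700 (≈0.7208) theta=-23723/117450 (≈-0.2020)
|theta_initial|=0.4000 |theta_final|=23723/117450 (≈0.2020) -> not increased

Answer: no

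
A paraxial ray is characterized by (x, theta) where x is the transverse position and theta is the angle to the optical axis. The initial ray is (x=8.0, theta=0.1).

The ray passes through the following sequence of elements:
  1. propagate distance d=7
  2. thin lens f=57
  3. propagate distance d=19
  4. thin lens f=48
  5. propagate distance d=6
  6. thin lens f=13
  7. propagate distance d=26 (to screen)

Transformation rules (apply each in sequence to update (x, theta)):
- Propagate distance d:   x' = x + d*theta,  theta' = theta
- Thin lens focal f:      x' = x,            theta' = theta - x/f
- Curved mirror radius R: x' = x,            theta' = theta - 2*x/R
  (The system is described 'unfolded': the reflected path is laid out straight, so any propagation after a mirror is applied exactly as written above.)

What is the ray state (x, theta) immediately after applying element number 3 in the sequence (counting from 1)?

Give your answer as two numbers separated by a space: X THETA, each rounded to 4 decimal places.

Initial: x=8.0000 theta=0.1000
After 1 (propagate distance d=7): x=8.7000 theta=0.1000
After 2 (thin lens f=57): x=8.7000 theta=-1/19 (≈-0.0526)
After 3 (propagate distance d=19): x=7.7000 theta=-1/19 (≈-0.0526)
Rounded to 4 decimal places: x = 7.7000, theta = -0.0526

Answer: 7.7000 -0.0526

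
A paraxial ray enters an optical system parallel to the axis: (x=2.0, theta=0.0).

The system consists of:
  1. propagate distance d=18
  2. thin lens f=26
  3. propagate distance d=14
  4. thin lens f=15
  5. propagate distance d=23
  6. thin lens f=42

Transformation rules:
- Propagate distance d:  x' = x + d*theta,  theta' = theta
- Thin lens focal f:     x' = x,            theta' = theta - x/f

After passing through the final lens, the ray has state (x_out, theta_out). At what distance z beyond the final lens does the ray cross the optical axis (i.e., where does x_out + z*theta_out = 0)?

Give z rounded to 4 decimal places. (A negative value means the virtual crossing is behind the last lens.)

Answer: -26.7273

Derivation:
Initial: x=2.0000 theta=0.0000
After 1 (propagate distance d=18): x=2.0000 theta=0.0000
After 2 (thin lens f=26): x=2.0000 theta=-1/13 (≈-0.0769)
After 3 (propagate distance d=14): x=12/13 (≈0.9231) theta=-1/13 (≈-0.0769)
After 4 (thin lens f=15): x=12/13 (≈0.9231) theta=-9/65 (≈-0.1385)
After 5 (propagate distance d=23): x=-147/65 (≈-2.2615) theta=-9/65 (≈-0.1385)
After 6 (thin lens f=42): x=-147/65 (≈-2.2615) theta=-11/130 (≈-0.0846)
z_focus = -x_out/theta_out = -(-147/65)/(-11/130) = -294/11 ≈ -26.7273
Rounded to 4 decimal places: z = -26.7273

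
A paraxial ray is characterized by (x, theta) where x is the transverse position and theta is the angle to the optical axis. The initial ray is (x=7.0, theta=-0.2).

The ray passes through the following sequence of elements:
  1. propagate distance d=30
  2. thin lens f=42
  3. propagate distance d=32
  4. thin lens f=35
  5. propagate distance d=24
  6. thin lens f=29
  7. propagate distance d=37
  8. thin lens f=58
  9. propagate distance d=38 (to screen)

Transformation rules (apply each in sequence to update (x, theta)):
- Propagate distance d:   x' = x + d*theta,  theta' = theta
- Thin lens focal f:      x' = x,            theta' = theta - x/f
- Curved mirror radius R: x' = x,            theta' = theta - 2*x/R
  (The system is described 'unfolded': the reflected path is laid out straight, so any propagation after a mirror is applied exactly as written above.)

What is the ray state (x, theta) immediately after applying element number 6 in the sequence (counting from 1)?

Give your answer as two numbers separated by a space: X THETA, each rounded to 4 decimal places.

Answer: -7.3080 0.2042

Derivation:
Initial: x=7.0000 theta=-0.2000
After 1 (propagate distance d=30): x=1.0000 theta=-0.2000
After 2 (thin lens f=42): x=1.0000 theta=-47/210 (≈-0.2238)
After 3 (propagate distance d=32): x=-647/105 (≈-6.1619) theta=-47/210 (≈-0.2238)
After 4 (thin lens f=35): x=-647/105 (≈-6.1619) theta=-117/2450 (≈-0.0478)
After 5 (propagate distance d=24): x=-26857/3675 (≈-7.3080) theta=-117/2450 (≈-0.0478)
After 6 (thin lens f=29): x=-26857/3675 (≈-7.3080) theta=8707/42630 (≈0.2042)
Rounded to 4 decimal places: x = -7.3080, theta = 0.2042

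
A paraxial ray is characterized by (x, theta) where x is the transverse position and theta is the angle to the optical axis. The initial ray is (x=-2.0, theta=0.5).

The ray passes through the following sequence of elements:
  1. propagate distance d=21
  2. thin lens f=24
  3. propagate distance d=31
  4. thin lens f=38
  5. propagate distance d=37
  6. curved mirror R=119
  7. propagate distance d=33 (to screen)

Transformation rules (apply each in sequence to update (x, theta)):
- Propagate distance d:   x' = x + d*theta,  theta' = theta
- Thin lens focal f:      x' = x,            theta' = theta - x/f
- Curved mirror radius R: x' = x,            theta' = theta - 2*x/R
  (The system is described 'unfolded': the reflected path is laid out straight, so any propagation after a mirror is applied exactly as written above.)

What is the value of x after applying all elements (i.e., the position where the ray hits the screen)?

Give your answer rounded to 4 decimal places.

Answer: -3.9393

Derivation:
Initial: x=-2.0000 theta=0.5000
After 1 (propagate distance d=21): x=8.5000 theta=0.5000
After 2 (thin lens f=24): x=8.5000 theta=7/48 (≈0.1458)
After 3 (propagate distance d=31): x=625/48 (≈13.0208) theta=7/48 (≈0.1458)
After 4 (thin lens f=38): x=625/48 (≈13.0208) theta=-359/1824 (≈-0.1968)
After 5 (propagate distance d=37): x=3489/608 (≈5.7385) theta=-359/1824 (≈-0.1968)
After 6 (curved mirror R=119): x=3489/608 (≈5.7385) theta=-63655/217056 (≈-0.2933)
After 7 (propagate distance d=33 (to screen)): x=-142507/36176 (≈-3.9393) theta=-63655/217056 (≈-0.2933)
Rounded to 4 decimal places: x = -3.9393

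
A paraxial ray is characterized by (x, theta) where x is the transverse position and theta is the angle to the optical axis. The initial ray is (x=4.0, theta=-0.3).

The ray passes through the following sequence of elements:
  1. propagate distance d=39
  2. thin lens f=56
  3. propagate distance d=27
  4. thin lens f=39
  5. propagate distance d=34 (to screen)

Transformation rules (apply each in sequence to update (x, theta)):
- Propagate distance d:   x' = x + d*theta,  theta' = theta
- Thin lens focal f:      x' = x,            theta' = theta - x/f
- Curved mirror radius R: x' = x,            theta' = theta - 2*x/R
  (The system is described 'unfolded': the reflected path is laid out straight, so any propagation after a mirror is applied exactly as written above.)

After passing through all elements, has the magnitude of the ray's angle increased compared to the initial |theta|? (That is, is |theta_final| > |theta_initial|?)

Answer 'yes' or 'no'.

Initial: x=4.0000 theta=-0.3000
After 1 (propagate distance d=39): x=-7.7000 theta=-0.3000
After 2 (thin lens f=56): x=-7.7000 theta=-0.1625
After 3 (propagate distance d=27): x=-12.0875 theta=-0.1625
After 4 (thin lens f=39): x=-12.0875 theta=23/156 (≈0.1474)
After 5 (propagate distance d=34 (to screen)): x=-22073/3120 (≈-7.0747) theta=23/156 (≈0.1474)
|theta_initial|=0.3000 |theta_final|=23/156 (≈0.1474) -> not increased

Answer: no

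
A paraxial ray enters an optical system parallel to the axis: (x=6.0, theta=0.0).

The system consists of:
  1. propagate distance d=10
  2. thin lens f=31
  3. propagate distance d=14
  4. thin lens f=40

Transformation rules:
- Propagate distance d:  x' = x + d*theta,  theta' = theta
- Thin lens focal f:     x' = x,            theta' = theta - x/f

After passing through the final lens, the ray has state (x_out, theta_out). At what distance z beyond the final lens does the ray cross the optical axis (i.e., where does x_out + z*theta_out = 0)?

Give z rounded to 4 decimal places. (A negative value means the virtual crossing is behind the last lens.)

Initial: x=6.0000 theta=0.0000
After 1 (propagate distance d=10): x=6.0000 theta=0.0000
After 2 (thin lens f=31): x=6.0000 theta=-6/31 (≈-0.1935)
After 3 (propagate distance d=14): x=102/31 (≈3.2903) theta=-6/31 (≈-0.1935)
After 4 (thin lens f=40): x=102/31 (≈3.2903) theta=-171/620 (≈-0.2758)
z_focus = -x_out/theta_out = -(102/31)/(-171/620) = 680/57 ≈ 11.9298
Rounded to 4 decimal places: z = 11.9298

Answer: 11.9298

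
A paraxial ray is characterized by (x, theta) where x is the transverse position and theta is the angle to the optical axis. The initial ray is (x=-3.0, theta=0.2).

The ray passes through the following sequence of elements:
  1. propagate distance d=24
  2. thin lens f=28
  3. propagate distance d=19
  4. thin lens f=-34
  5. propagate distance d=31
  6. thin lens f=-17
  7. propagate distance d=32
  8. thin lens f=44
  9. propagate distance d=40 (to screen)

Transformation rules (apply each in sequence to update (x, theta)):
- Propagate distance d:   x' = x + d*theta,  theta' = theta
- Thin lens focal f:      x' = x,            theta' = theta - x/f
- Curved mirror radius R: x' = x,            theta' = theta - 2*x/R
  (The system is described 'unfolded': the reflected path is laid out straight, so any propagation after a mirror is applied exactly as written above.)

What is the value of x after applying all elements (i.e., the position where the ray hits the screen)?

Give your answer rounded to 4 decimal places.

Answer: 44.2403

Derivation:
Initial: x=-3.0000 theta=0.2000
After 1 (propagate distance d=24): x=1.8000 theta=0.2000
After 2 (thin lens f=28): x=1.8000 theta=19/140 (≈0.1357)
After 3 (propagate distance d=19): x=613/140 (≈4.3786) theta=19/140 (≈0.1357)
After 4 (thin lens f=-34): x=613/140 (≈4.3786) theta=1259/4760 (≈0.2645)
After 5 (propagate distance d=31): x=8553/680 (≈12.5779) theta=1259/4760 (≈0.2645)
After 6 (thin lens f=-17): x=8553/680 (≈12.5779) theta=40637/40460 (≈1.0044)
After 7 (propagate distance d=32): x=723715/16184 (≈44.7179) theta=40637/40460 (≈1.0044)
After 8 (thin lens f=44): x=723715/16184 (≈44.7179) theta=-42519/3560480 (≈-0.0119)
After 9 (propagate distance d=40 (to screen)): x=7875827/178024 (≈44.2403) theta=-42519/3560480 (≈-0.0119)
Rounded to 4 decimal places: x = 44.2403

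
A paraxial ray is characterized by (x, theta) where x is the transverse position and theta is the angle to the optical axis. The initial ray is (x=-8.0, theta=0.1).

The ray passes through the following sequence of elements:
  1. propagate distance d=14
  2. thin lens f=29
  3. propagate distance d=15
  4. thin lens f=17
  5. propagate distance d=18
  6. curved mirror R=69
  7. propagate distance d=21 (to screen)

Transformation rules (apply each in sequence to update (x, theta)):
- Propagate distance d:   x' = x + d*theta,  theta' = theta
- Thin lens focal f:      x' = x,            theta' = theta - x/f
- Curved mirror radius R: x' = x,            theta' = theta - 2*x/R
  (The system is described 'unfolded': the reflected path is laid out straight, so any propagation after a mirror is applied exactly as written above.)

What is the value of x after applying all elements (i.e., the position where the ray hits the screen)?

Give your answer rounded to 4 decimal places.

Initial: x=-8.0000 theta=0.1000
After 1 (propagate distance d=14): x=-6.6000 theta=0.1000
After 2 (thin lens f=29): x=-6.6000 theta=19/58 (≈0.3276)
After 3 (propagate distance d=15): x=-489/290 (≈-1.6862) theta=19/58 (≈0.3276)
After 4 (thin lens f=17): x=-489/290 (≈-1.6862) theta=1052/2465 (≈0.4268)
After 5 (propagate distance d=18): x=29559/4930 (≈5.9957) theta=1052/2465 (≈0.4268)
After 6 (curved mirror R=69): x=29559/4930 (≈5.9957) theta=14343/56695 (≈0.2530)
After 7 (propagate distance d=21 (to screen)): x=1282263/113390 (≈11.3084) theta=14343/56695 (≈0.2530)
Rounded to 4 decimal places: x = 11.3084

Answer: 11.3084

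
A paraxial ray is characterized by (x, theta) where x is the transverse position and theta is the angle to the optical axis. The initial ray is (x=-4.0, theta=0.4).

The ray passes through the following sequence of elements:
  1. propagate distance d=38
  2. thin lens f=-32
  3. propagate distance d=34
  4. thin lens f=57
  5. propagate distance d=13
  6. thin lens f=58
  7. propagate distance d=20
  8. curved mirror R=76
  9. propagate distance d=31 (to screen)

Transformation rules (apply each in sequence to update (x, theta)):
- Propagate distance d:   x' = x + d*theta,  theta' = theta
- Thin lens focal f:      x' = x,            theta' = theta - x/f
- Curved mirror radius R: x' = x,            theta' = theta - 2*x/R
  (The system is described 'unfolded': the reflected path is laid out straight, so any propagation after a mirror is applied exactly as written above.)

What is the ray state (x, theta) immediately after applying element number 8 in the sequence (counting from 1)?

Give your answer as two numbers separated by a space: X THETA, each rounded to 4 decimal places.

Answer: 27.0717 -1.2628

Derivation:
Initial: x=-4.0000 theta=0.4000
After 1 (propagate distance d=38): x=11.2000 theta=0.4000
After 2 (thin lens f=-32): x=11.2000 theta=0.7500
After 3 (propagate distance d=34): x=36.7000 theta=0.7500
After 4 (thin lens f=57): x=36.7000 theta=121/1140 (≈0.1061)
After 5 (propagate distance d=13): x=43411/1140 (≈38.0798) theta=121/1140 (≈0.1061)
After 6 (thin lens f=58): x=43411/1140 (≈38.0798) theta=-12131/22040 (≈-0.5504)
After 7 (propagate distance d=20): x=894989/33060 (≈27.0717) theta=-12131/22040 (≈-0.5504)
After 8 (curved mirror R=76): x=894989/33060 (≈27.0717) theta=-198307/157035 (≈-1.2628)
Rounded to 4 decimal places: x = 27.0717, theta = -1.2628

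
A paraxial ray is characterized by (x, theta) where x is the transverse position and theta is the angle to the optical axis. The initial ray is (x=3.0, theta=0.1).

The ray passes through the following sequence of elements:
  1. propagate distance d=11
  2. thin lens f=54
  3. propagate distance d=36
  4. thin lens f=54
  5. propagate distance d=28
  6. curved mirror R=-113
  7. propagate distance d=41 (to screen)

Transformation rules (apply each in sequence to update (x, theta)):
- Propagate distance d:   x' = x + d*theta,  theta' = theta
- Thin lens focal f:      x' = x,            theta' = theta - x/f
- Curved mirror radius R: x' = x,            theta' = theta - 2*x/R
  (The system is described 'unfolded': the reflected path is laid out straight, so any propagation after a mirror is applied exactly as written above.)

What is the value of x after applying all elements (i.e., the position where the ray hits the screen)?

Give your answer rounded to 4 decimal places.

Answer: 2.5060

Derivation:
Initial: x=3.0000 theta=0.1000
After 1 (propagate distance d=11): x=4.1000 theta=0.1000
After 2 (thin lens f=54): x=4.1000 theta=13/540 (≈0.0241)
After 3 (propagate distance d=36): x=149/30 (≈4.9667) theta=13/540 (≈0.0241)
After 4 (thin lens f=54): x=149/30 (≈4.9667) theta=-11/162 (≈-0.0679)
After 5 (propagate distance d=28): x=2483/810 (≈3.0654) theta=-11/162 (≈-0.0679)
After 6 (curved mirror R=-113): x=2483/810 (≈3.0654) theta=-1249/91530 (≈-0.0136)
After 7 (propagate distance d=41 (to screen)): x=22937/9153 (≈2.5060) theta=-1249/91530 (≈-0.0136)
Rounded to 4 decimal places: x = 2.5060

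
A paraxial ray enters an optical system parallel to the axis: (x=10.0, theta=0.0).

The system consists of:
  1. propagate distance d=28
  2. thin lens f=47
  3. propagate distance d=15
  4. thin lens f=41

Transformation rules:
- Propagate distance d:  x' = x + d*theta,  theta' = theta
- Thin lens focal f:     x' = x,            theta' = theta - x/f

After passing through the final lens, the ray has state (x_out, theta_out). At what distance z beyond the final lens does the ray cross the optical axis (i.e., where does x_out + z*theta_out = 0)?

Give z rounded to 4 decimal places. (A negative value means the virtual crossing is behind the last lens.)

Answer: 17.9726

Derivation:
Initial: x=10.0000 theta=0.0000
After 1 (propagate distance d=28): x=10.0000 theta=0.0000
After 2 (thin lens f=47): x=10.0000 theta=-10/47 (≈-0.2128)
After 3 (propagate distance d=15): x=320/47 (≈6.8085) theta=-10/47 (≈-0.2128)
After 4 (thin lens f=41): x=320/47 (≈6.8085) theta=-730/1927 (≈-0.3788)
z_focus = -x_out/theta_out = -(320/47)/(-730/1927) = 1312/73 ≈ 17.9726
Rounded to 4 decimal places: z = 17.9726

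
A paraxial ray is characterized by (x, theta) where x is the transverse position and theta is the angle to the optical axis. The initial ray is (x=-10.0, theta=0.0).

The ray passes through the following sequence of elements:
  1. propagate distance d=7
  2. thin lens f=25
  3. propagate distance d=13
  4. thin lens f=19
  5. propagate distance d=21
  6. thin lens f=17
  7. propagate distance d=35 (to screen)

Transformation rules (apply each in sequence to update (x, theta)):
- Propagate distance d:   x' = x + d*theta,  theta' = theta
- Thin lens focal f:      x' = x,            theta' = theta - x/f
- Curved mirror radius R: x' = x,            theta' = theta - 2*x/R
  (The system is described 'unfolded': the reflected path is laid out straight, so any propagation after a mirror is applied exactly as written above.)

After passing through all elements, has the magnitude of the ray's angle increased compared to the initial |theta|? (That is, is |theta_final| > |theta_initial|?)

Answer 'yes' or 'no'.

Answer: yes

Derivation:
Initial: x=-10.0000 theta=0.0000
After 1 (propagate distance d=7): x=-10.0000 theta=0.0000
After 2 (thin lens f=25): x=-10.0000 theta=0.4000
After 3 (propagate distance d=13): x=-4.8000 theta=0.4000
After 4 (thin lens f=19): x=-4.8000 theta=62/95 (≈0.6526)
After 5 (propagate distance d=21): x=846/95 (≈8.9053) theta=62/95 (≈0.6526)
After 6 (thin lens f=17): x=846/95 (≈8.9053) theta=208/1615 (≈0.1288)
After 7 (propagate distance d=35 (to screen)): x=21662/1615 (≈13.4130) theta=208/1615 (≈0.1288)
|theta_initial|=0.0000 |theta_final|=208/1615 (≈0.1288) -> increased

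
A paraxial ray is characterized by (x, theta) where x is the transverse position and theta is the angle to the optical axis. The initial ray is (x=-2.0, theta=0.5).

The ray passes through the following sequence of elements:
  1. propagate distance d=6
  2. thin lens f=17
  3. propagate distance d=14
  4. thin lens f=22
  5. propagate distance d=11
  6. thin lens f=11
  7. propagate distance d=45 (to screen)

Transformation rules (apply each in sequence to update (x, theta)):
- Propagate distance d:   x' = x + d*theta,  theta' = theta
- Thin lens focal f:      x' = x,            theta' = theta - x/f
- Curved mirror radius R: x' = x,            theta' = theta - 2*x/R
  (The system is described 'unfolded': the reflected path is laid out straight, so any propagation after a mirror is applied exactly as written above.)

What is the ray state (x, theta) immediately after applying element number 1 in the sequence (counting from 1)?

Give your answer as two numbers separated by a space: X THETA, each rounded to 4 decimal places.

Answer: 1.0000 0.5000

Derivation:
Initial: x=-2.0000 theta=0.5000
After 1 (propagate distance d=6): x=1.0000 theta=0.5000
Rounded to 4 decimal places: x = 1.0000, theta = 0.5000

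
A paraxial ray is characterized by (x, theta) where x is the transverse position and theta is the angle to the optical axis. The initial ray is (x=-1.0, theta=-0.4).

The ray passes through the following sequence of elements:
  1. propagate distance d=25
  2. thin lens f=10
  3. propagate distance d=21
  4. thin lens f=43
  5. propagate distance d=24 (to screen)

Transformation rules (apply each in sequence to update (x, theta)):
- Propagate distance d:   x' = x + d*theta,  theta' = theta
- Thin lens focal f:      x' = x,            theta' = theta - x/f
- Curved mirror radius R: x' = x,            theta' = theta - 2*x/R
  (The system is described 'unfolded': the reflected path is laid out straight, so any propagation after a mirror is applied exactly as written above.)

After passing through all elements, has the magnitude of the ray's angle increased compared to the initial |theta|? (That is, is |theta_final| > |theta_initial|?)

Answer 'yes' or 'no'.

Answer: yes

Derivation:
Initial: x=-1.0000 theta=-0.4000
After 1 (propagate distance d=25): x=-11.0000 theta=-0.4000
After 2 (thin lens f=10): x=-11.0000 theta=0.7000
After 3 (propagate distance d=21): x=3.7000 theta=0.7000
After 4 (thin lens f=43): x=3.7000 theta=132/215 (≈0.6140)
After 5 (propagate distance d=24 (to screen)): x=7927/430 (≈18.4349) theta=132/215 (≈0.6140)
|theta_initial|=0.4000 |theta_final|=132/215 (≈0.6140) -> increased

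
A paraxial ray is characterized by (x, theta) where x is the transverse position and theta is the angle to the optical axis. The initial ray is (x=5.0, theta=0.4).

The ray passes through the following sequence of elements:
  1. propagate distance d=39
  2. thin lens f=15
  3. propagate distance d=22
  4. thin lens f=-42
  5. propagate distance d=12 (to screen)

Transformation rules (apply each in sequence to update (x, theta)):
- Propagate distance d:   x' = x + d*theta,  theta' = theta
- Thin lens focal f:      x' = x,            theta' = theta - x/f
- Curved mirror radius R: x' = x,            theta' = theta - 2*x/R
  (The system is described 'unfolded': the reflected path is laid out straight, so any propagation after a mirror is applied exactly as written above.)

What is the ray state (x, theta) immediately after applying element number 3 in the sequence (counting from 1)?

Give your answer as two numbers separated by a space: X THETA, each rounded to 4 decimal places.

Answer: -0.8133 -0.9733

Derivation:
Initial: x=5.0000 theta=0.4000
After 1 (propagate distance d=39): x=20.6000 theta=0.4000
After 2 (thin lens f=15): x=20.6000 theta=-73/75 (≈-0.9733)
After 3 (propagate distance d=22): x=-61/75 (≈-0.8133) theta=-73/75 (≈-0.9733)
Rounded to 4 decimal places: x = -0.8133, theta = -0.9733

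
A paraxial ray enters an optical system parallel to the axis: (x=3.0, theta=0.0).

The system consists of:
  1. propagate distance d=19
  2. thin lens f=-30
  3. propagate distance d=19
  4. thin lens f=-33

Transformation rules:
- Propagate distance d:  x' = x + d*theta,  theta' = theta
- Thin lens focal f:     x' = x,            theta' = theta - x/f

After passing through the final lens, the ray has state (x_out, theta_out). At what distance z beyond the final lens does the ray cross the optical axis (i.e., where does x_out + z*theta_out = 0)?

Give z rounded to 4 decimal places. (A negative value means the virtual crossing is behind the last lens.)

Answer: -19.7195

Derivation:
Initial: x=3.0000 theta=0.0000
After 1 (propagate distance d=19): x=3.0000 theta=0.0000
After 2 (thin lens f=-30): x=3.0000 theta=0.1000
After 3 (propagate distance d=19): x=4.9000 theta=0.1000
After 4 (thin lens f=-33): x=4.9000 theta=41/165 (≈0.2485)
z_focus = -x_out/theta_out = -(4.9000)/(41/165) = -1617/82 ≈ -19.7195
Rounded to 4 decimal places: z = -19.7195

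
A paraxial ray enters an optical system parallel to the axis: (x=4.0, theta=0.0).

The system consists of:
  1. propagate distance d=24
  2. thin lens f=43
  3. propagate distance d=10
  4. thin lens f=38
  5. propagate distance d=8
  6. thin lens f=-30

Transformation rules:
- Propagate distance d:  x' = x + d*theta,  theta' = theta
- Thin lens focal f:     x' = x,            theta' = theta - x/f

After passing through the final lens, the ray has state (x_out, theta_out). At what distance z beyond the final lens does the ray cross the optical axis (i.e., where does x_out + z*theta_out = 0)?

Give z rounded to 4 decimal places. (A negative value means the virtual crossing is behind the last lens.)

Initial: x=4.0000 theta=0.0000
After 1 (propagate distance d=24): x=4.0000 theta=0.0000
After 2 (thin lens f=43): x=4.0000 theta=-4/43 (≈-0.0930)
After 3 (propagate distance d=10): x=132/43 (≈3.0698) theta=-4/43 (≈-0.0930)
After 4 (thin lens f=38): x=132/43 (≈3.0698) theta=-142/817 (≈-0.1738)
After 5 (propagate distance d=8): x=1372/817 (≈1.6793) theta=-142/817 (≈-0.1738)
After 6 (thin lens f=-30): x=1372/817 (≈1.6793) theta=-76/645 (≈-0.1178)
z_focus = -x_out/theta_out = -(1372/817)/(-76/645) = 5145/361 ≈ 14.2521
Rounded to 4 decimal places: z = 14.2521

Answer: 14.2521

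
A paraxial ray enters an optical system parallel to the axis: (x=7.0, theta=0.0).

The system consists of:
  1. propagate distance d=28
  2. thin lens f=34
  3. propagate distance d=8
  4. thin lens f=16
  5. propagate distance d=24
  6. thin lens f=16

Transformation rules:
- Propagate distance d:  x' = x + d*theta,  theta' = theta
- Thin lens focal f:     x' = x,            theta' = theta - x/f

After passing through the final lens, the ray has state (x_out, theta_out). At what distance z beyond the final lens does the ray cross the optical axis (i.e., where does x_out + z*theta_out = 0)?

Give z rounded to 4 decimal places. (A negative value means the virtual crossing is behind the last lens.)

Initial: x=7.0000 theta=0.0000
After 1 (propagate distance d=28): x=7.0000 theta=0.0000
After 2 (thin lens f=34): x=7.0000 theta=-7/34 (≈-0.2059)
After 3 (propagate distance d=8): x=91/17 (≈5.3529) theta=-7/34 (≈-0.2059)
After 4 (thin lens f=16): x=91/17 (≈5.3529) theta=-147/272 (≈-0.5404)
After 5 (propagate distance d=24): x=-259/34 (≈-7.6176) theta=-147/272 (≈-0.5404)
After 6 (thin lens f=16): x=-259/34 (≈-7.6176) theta=-35/544 (≈-0.0643)
z_focus = -x_out/theta_out = -(-259/34)/(-35/544) = -118.4000
Rounded to 4 decimal places: z = -118.4000

Answer: -118.4000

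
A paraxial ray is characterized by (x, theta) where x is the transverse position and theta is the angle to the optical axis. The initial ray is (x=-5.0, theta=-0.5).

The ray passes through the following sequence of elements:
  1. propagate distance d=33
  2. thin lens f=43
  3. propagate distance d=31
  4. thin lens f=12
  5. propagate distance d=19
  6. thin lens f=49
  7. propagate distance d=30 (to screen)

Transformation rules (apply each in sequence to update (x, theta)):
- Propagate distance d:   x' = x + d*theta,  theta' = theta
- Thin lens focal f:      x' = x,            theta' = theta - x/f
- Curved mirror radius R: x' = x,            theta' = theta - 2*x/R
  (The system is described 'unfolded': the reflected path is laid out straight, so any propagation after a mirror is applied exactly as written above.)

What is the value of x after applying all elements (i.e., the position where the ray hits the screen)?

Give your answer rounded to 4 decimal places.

Initial: x=-5.0000 theta=-0.5000
After 1 (propagate distance d=33): x=-21.5000 theta=-0.5000
After 2 (thin lens f=43): x=-21.5000 theta=0.0000
After 3 (propagate distance d=31): x=-21.5000 theta=0.0000
After 4 (thin lens f=12): x=-21.5000 theta=43/24 (≈1.7917)
After 5 (propagate distance d=19): x=301/24 (≈12.5417) theta=43/24 (≈1.7917)
After 6 (thin lens f=49): x=301/24 (≈12.5417) theta=43/28 (≈1.5357)
After 7 (propagate distance d=30 (to screen)): x=9847/168 (≈58.6131) theta=43/28 (≈1.5357)
Rounded to 4 decimal places: x = 58.6131

Answer: 58.6131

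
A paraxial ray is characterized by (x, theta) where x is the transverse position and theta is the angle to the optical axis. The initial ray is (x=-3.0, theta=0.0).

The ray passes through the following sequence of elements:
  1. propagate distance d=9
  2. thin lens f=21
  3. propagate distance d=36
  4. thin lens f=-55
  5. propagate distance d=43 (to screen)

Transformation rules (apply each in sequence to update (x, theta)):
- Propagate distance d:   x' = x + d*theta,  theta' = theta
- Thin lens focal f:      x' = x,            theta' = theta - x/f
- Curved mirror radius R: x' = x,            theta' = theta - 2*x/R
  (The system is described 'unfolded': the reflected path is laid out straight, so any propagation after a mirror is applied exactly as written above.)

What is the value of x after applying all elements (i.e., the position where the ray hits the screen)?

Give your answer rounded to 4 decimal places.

Initial: x=-3.0000 theta=0.0000
After 1 (propagate distance d=9): x=-3.0000 theta=0.0000
After 2 (thin lens f=21): x=-3.0000 theta=1/7 (≈0.1429)
After 3 (propagate distance d=36): x=15/7 (≈2.1429) theta=1/7 (≈0.1429)
After 4 (thin lens f=-55): x=15/7 (≈2.1429) theta=2/11 (≈0.1818)
After 5 (propagate distance d=43 (to screen)): x=767/77 (≈9.9610) theta=2/11 (≈0.1818)
Rounded to 4 decimal places: x = 9.9610

Answer: 9.9610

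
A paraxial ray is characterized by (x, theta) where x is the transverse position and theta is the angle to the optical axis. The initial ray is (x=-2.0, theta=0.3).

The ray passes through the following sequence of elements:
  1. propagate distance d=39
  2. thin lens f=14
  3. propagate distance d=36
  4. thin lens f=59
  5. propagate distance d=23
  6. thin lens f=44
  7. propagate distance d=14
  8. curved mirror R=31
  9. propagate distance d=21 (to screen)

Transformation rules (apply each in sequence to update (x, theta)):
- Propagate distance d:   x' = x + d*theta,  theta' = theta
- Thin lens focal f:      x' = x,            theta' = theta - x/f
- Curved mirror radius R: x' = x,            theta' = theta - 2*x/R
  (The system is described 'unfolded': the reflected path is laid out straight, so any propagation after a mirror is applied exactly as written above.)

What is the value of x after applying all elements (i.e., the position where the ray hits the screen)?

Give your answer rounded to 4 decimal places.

Initial: x=-2.0000 theta=0.3000
After 1 (propagate distance d=39): x=9.7000 theta=0.3000
After 2 (thin lens f=14): x=9.7000 theta=-11/28 (≈-0.3929)
After 3 (propagate distance d=36): x=-311/70 (≈-4.4429) theta=-11/28 (≈-0.3929)
After 4 (thin lens f=59): x=-311/70 (≈-4.4429) theta=-2623/8260 (≈-0.3176)
After 5 (propagate distance d=23): x=-13861/1180 (≈-11.7466) theta=-2623/8260 (≈-0.3176)
After 6 (thin lens f=44): x=-13861/1180 (≈-11.7466) theta=-3677/72688 (≈-0.0506)
After 7 (propagate distance d=14): x=-323327/25960 (≈-12.4548) theta=-3677/72688 (≈-0.0506)
After 8 (curved mirror R=31): x=-323327/25960 (≈-12.4548) theta=8483221/11266640 (≈0.7530)
After 9 (propagate distance d=21 (to screen)): x=5403389/1609520 (≈3.3571) theta=8483221/11266640 (≈0.7530)
Rounded to 4 decimal places: x = 3.3571

Answer: 3.3571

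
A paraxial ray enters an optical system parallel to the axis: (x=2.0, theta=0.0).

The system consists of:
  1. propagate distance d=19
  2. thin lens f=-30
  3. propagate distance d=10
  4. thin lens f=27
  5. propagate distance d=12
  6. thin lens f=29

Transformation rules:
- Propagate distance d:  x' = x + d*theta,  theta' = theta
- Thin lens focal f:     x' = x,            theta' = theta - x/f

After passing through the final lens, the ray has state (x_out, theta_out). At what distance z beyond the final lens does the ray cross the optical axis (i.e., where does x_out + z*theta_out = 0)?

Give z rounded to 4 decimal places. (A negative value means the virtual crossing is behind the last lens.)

Initial: x=2.0000 theta=0.0000
After 1 (propagate distance d=19): x=2.0000 theta=0.0000
After 2 (thin lens f=-30): x=2.0000 theta=1/15 (≈0.0667)
After 3 (propagate distance d=10): x=8/3 (≈2.6667) theta=1/15 (≈0.0667)
After 4 (thin lens f=27): x=8/3 (≈2.6667) theta=-13/405 (≈-0.0321)
After 5 (propagate distance d=12): x=308/135 (≈2.2815) theta=-13/405 (≈-0.0321)
After 6 (thin lens f=29): x=308/135 (≈2.2815) theta=-1301/11745 (≈-0.1108)
z_focus = -x_out/theta_out = -(308/135)/(-1301/11745) = 26796/1301 ≈ 20.5965
Rounded to 4 decimal places: z = 20.5965

Answer: 20.5965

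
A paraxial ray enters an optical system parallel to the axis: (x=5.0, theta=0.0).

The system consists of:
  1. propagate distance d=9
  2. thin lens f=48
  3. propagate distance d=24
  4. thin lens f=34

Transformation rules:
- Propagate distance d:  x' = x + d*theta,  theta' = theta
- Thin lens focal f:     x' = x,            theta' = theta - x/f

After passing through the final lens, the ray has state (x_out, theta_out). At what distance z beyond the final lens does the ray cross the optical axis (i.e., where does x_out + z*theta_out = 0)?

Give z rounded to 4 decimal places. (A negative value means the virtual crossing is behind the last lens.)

Answer: 14.0690

Derivation:
Initial: x=5.0000 theta=0.0000
After 1 (propagate distance d=9): x=5.0000 theta=0.0000
After 2 (thin lens f=48): x=5.0000 theta=-5/48 (≈-0.1042)
After 3 (propagate distance d=24): x=2.5000 theta=-5/48 (≈-0.1042)
After 4 (thin lens f=34): x=2.5000 theta=-145/816 (≈-0.1777)
z_focus = -x_out/theta_out = -(2.5000)/(-145/816) = 408/29 ≈ 14.0690
Rounded to 4 decimal places: z = 14.0690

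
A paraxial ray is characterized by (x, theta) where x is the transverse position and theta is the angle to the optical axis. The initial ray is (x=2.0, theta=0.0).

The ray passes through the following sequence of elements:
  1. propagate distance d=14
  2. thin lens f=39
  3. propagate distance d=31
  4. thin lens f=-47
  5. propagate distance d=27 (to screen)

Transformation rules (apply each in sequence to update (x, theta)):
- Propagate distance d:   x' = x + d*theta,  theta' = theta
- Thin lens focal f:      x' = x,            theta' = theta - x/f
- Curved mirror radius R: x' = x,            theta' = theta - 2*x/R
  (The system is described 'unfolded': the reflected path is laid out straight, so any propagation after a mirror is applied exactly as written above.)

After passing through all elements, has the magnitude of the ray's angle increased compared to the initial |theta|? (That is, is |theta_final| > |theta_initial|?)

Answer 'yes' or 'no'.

Answer: yes

Derivation:
Initial: x=2.0000 theta=0.0000
After 1 (propagate distance d=14): x=2.0000 theta=0.0000
After 2 (thin lens f=39): x=2.0000 theta=-2/39 (≈-0.0513)
After 3 (propagate distance d=31): x=16/39 (≈0.4103) theta=-2/39 (≈-0.0513)
After 4 (thin lens f=-47): x=16/39 (≈0.4103) theta=-2/47 (≈-0.0426)
After 5 (propagate distance d=27 (to screen)): x=-1354/1833 (≈-0.7387) theta=-2/47 (≈-0.0426)
|theta_initial|=0.0000 |theta_final|=2/47 (≈0.0426) -> increased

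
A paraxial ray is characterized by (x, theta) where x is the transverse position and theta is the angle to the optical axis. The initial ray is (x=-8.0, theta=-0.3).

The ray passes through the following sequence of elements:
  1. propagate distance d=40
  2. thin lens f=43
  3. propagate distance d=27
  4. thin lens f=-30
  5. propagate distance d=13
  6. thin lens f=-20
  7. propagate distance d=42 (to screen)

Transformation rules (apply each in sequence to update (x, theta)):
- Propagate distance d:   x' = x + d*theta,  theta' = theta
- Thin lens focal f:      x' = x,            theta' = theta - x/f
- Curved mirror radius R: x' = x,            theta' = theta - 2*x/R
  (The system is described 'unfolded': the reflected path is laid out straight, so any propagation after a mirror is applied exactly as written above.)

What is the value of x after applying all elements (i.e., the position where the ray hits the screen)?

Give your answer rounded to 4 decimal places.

Answer: -77.2272

Derivation:
Initial: x=-8.0000 theta=-0.3000
After 1 (propagate distance d=40): x=-20.0000 theta=-0.3000
After 2 (thin lens f=43): x=-20.0000 theta=71/430 (≈0.1651)
After 3 (propagate distance d=27): x=-6683/430 (≈-15.5419) theta=71/430 (≈0.1651)
After 4 (thin lens f=-30): x=-6683/430 (≈-15.5419) theta=-4553/12900 (≈-0.3529)
After 5 (propagate distance d=13): x=-259679/12900 (≈-20.1302) theta=-4553/12900 (≈-0.3529)
After 6 (thin lens f=-20): x=-259679/12900 (≈-20.1302) theta=-116913/86000 (≈-1.3595)
After 7 (propagate distance d=42 (to screen)): x=-9962309/129000 (≈-77.2272) theta=-116913/86000 (≈-1.3595)
Rounded to 4 decimal places: x = -77.2272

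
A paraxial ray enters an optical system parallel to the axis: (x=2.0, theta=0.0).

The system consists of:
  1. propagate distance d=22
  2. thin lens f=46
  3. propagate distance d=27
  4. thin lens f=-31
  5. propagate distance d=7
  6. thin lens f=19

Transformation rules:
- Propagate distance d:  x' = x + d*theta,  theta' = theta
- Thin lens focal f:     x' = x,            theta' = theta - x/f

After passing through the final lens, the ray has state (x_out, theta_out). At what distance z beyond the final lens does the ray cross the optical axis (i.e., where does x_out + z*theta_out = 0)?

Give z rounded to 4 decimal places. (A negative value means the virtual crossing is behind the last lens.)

Initial: x=2.0000 theta=0.0000
After 1 (propagate distance d=22): x=2.0000 theta=0.0000
After 2 (thin lens f=46): x=2.0000 theta=-1/23 (≈-0.0435)
After 3 (propagate distance d=27): x=19/23 (≈0.8261) theta=-1/23 (≈-0.0435)
After 4 (thin lens f=-31): x=19/23 (≈0.8261) theta=-12/713 (≈-0.0168)
After 5 (propagate distance d=7): x=505/713 (≈0.7083) theta=-12/713 (≈-0.0168)
After 6 (thin lens f=19): x=505/713 (≈0.7083) theta=-733/13547 (≈-0.0541)
z_focus = -x_out/theta_out = -(505/713)/(-733/13547) = 9595/733 ≈ 13.0900
Rounded to 4 decimal places: z = 13.0900

Answer: 13.0900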